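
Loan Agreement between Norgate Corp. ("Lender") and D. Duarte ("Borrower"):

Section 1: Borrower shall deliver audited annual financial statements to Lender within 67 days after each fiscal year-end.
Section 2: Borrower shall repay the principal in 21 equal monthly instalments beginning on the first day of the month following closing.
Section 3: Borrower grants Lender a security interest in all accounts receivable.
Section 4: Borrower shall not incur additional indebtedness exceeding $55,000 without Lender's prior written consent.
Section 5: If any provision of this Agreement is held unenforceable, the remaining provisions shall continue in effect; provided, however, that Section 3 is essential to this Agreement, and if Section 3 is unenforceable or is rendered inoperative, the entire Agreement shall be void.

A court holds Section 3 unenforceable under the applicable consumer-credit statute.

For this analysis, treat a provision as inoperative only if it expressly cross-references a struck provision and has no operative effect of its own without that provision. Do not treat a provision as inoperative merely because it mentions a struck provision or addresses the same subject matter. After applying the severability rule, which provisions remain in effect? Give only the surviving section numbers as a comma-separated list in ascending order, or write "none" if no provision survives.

Section 3 is struck. Nothing else in the Agreement is defined by reference to Section 3. Section 5 makes Section 3 an essential term, and Section 3 is the provision held invalid; under Section 5, the entire Agreement is therefore void. No provision of the Agreement survives.

none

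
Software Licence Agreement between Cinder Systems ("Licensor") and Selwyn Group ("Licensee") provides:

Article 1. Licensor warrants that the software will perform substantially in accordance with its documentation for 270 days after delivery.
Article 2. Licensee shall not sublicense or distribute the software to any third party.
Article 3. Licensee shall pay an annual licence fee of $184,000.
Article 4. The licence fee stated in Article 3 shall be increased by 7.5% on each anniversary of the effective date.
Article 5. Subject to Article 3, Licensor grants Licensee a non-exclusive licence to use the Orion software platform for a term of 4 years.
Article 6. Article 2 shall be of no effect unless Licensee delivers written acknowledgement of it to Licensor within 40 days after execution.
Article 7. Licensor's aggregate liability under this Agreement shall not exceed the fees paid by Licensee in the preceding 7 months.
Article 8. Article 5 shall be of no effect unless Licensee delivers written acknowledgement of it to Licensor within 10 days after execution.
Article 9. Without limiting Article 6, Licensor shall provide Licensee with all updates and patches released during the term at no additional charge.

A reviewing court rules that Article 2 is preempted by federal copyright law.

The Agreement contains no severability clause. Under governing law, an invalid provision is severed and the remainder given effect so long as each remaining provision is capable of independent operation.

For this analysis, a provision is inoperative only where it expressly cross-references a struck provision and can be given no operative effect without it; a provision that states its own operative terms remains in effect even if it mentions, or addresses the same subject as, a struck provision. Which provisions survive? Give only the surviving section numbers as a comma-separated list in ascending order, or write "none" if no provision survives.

1, 3, 4, 5, 7, 8, 9

Article 2 is struck. Article 6 merely fixes the acknowledgement condition for Article 2; with Article 2 gone it has nothing to operate on and falls away. Although Article 9 refers to Article 6, its operative terms do not depend on Article 6, so it remains in effect. With no severability clause, the stated default rule severs what cannot stand and enforces each remaining provision that can operate on its own. The provisions still in force are Article 1, Article 3, Article 4, Article 5, Article 7, Article 8, and Article 9.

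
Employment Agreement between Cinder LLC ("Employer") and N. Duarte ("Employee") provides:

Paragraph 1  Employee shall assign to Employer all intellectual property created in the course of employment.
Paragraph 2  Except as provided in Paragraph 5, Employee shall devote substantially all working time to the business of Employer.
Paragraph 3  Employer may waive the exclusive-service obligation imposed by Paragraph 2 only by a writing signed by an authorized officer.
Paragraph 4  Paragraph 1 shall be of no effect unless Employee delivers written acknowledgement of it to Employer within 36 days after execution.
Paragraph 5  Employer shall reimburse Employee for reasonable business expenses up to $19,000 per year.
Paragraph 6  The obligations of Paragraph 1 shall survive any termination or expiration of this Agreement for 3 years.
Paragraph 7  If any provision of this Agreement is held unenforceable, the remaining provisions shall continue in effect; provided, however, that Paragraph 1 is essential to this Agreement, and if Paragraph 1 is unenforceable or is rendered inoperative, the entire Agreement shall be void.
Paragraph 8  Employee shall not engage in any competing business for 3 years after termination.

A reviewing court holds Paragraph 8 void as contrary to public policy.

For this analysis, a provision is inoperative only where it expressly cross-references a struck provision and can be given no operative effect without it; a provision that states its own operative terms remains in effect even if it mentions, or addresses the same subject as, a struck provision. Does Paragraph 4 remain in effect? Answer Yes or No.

Yes

Paragraph 8 is struck. No other provision's operative terms depend on Paragraph 8. Paragraph 7 makes Paragraph 1 an essential term, but Paragraph 1 is unaffected, so the severability proviso in Paragraph 7 preserves the remaining provisions. That leaves Paragraph 1, Paragraph 2, Paragraph 3, Paragraph 4, Paragraph 5, Paragraph 6, and Paragraph 7 in effect. Paragraph 4 is among the surviving provisions, so the answer is yes.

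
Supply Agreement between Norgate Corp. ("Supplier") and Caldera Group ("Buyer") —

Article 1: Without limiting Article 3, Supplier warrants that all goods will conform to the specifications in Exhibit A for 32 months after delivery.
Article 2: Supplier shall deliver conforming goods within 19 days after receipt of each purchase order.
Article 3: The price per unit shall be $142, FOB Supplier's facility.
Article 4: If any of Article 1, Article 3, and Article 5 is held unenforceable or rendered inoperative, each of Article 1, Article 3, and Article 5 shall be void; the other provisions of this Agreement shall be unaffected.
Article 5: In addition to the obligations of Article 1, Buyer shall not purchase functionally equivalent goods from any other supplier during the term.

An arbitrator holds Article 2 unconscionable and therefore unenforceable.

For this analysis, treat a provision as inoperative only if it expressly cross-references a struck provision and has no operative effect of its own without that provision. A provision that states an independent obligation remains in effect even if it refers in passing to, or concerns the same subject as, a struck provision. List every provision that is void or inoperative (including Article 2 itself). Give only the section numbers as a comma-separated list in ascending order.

2

Article 2 is struck. Nothing else in the Agreement is defined by reference to Article 2. Article 4 ties Article 1, Article 3, and Article 5 together, but none of those is affected here; the remaining provisions continue in force under Article 4. The provisions still in force are Article 1, Article 3, Article 4, and Article 5.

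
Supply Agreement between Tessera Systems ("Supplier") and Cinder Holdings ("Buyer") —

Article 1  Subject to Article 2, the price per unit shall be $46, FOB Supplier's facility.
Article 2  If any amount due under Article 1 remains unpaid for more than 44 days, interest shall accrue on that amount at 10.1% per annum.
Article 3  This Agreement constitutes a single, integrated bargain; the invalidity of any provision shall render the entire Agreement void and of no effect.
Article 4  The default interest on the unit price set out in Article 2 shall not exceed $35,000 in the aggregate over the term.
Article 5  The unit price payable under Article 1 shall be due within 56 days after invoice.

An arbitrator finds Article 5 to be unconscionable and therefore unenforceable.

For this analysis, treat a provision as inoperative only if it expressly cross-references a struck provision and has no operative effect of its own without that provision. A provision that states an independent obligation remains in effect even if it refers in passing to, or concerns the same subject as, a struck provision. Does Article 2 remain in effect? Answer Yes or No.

Article 5 is struck. Nothing else in the Agreement is defined by reference to Article 5. Article 3 provides that the Agreement is not severable, so the invalidity of any one provision voids the entire Agreement. No provision of the Agreement survives. Article 2 is among the inoperative provisions, so the answer is no.

No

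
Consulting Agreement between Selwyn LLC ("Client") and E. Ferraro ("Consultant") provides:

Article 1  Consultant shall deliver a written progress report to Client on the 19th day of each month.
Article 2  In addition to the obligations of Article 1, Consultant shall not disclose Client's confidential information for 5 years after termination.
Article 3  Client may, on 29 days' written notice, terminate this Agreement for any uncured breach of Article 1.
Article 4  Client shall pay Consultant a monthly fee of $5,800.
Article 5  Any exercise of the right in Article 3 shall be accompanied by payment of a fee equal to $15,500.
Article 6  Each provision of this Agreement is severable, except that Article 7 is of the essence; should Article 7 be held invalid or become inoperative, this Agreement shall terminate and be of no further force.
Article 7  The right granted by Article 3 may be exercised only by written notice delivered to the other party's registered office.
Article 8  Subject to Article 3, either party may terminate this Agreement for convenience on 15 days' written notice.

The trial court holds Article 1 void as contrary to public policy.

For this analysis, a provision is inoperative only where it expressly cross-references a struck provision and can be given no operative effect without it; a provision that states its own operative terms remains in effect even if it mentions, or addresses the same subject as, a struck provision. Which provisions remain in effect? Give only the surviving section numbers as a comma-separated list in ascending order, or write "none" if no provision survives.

Article 1 is struck. Article 3 has no operative effect of its own apart from Article 1 and is therefore inoperative. Article 5 has no operative effect of its own apart from Article 3 and is therefore inoperative. Article 7 has no operative effect of its own apart from Article 3 and is therefore inoperative. Article 6 makes Article 7 an essential term, and Article 7 has been rendered inoperative by the cascade; under Article 6, the entire Agreement is therefore void. No provision of the Agreement survives.

none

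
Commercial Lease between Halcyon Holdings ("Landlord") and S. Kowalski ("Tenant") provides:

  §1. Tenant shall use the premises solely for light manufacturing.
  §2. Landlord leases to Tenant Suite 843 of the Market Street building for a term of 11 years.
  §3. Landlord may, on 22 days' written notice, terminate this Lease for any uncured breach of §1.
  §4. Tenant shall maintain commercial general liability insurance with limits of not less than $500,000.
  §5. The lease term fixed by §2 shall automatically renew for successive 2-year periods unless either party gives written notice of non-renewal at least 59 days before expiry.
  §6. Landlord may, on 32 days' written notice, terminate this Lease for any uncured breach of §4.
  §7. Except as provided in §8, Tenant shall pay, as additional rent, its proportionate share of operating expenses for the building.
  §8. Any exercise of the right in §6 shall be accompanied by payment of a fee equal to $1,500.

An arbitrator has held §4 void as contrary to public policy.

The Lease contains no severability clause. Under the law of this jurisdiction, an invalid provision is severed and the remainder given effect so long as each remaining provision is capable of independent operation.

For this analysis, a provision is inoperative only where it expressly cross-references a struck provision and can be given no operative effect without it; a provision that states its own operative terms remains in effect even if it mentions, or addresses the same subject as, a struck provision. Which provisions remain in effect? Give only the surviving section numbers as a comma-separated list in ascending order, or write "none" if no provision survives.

§4 is struck. §6 operates only by reference to §4, so it falls with §4. §8 has no operative effect of its own apart from §6 and is therefore inoperative. §7 mentions §8 but its own obligation stands independently of §8, so §7 is not affected. Under the stated default rule, only provisions that cannot operate independently fall away; the rest are enforced. The provisions still in force are §1, §2, §3, §5, and §7.

1, 2, 3, 5, 7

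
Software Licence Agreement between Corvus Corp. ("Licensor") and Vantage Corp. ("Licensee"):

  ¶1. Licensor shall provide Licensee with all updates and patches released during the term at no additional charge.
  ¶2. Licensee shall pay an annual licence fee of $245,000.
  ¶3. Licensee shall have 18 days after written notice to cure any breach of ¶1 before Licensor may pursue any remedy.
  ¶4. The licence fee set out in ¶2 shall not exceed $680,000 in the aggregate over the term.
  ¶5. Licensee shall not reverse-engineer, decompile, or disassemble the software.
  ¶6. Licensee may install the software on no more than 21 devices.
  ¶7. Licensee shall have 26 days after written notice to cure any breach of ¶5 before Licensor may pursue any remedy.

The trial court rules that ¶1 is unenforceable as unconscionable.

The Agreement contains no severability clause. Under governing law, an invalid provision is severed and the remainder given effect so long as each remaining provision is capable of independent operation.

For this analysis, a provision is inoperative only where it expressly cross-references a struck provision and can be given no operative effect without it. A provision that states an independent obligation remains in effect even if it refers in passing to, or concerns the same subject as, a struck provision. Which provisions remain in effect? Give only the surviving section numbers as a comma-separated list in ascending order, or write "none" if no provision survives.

2, 4, 5, 6, 7

¶1 is struck. The only function of ¶3 is the cure period for breach of ¶1, so it cannot stand once ¶1 is removed. With no severability clause, the stated default rule severs what cannot stand and enforces each remaining provision that can operate on its own. That leaves ¶2, ¶4, ¶5, ¶6, and ¶7 in effect.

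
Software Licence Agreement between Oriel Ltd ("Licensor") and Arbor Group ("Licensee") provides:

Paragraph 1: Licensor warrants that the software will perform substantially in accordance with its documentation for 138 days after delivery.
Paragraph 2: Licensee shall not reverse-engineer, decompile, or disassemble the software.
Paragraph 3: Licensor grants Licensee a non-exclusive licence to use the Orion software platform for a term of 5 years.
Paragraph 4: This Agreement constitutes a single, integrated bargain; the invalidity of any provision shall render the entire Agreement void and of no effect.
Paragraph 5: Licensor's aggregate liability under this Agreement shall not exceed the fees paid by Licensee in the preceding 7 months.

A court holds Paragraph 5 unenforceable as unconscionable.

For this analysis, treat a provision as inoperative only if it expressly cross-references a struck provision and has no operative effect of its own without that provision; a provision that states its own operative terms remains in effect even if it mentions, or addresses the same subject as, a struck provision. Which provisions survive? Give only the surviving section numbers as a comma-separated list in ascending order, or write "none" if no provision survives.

Paragraph 5 is struck. No other provision's operative terms depend on Paragraph 5. Paragraph 4 provides that the Agreement is not severable, so the invalidity of any one provision voids the entire Agreement. No provision of the Agreement survives.

none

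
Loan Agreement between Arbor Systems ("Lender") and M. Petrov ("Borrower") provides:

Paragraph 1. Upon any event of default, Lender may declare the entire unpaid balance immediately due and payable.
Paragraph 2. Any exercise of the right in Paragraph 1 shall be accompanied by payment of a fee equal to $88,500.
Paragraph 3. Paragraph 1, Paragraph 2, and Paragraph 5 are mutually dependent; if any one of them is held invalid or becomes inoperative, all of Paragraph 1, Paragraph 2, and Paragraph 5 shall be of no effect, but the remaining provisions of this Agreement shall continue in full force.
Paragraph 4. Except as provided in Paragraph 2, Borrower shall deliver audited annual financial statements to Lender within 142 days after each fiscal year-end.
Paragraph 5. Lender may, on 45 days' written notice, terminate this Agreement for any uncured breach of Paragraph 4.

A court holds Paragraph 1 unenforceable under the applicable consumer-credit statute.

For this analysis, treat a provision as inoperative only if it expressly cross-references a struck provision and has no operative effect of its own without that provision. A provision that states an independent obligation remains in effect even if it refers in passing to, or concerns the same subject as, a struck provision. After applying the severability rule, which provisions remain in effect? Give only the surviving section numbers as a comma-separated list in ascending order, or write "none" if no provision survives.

Paragraph 1 is struck. Paragraph 2 has no operative effect of its own apart from Paragraph 1 and is therefore inoperative. Although Paragraph 4 refers to Paragraph 2, its operative terms do not depend on Paragraph 2, so it remains in effect. Paragraph 3 declares Paragraph 1, Paragraph 2, and Paragraph 5 mutually dependent; since one of them has fallen, all of them are of no effect. That brings down Paragraph 5 as well. The remainder continues in force under Paragraph 3. Paragraph 3 and Paragraph 4 remain in effect.

3, 4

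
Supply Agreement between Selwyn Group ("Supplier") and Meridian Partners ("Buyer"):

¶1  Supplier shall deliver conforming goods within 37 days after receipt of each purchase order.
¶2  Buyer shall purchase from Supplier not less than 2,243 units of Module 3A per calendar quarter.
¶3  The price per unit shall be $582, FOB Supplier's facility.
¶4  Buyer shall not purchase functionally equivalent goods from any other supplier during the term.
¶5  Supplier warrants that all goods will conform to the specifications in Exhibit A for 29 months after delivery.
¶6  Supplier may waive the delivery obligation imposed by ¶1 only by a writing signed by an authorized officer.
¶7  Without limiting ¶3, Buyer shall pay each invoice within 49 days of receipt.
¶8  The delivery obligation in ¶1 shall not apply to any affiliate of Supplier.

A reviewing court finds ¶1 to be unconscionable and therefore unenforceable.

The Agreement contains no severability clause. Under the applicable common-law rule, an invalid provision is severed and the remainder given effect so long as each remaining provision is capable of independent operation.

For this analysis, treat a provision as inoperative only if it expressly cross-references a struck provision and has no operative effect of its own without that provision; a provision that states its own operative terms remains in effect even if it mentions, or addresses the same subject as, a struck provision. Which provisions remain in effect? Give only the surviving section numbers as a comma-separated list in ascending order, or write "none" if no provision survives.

¶1 is struck. ¶6 has no operative effect of its own apart from ¶1 and is therefore inoperative. ¶8 has no operative effect of its own apart from ¶1 and is therefore inoperative. With no severability clause, the stated default rule severs what cannot stand and enforces each remaining provision that can operate on its own. ¶2, ¶3, ¶4, ¶5, and ¶7 remain in effect.

2, 3, 4, 5, 7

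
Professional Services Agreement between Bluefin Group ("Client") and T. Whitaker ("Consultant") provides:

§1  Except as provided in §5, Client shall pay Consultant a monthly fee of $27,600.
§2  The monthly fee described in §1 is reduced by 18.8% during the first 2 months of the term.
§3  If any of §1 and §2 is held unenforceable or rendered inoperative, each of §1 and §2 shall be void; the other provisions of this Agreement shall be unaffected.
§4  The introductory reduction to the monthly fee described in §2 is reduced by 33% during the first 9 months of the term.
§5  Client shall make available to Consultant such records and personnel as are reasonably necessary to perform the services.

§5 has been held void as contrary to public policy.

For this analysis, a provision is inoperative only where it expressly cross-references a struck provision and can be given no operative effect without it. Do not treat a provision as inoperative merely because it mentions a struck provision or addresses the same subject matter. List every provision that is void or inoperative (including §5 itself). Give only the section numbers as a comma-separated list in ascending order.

5

§5 is struck. Although §1 refers to §5, its operative terms do not depend on §5, so it remains in effect. Nothing else in the Agreement is defined by reference to §5. §3 ties §1 and §2 together, but none of those is affected here; the remaining provisions continue in force under §3. That leaves §1, §2, §3, and §4 in effect.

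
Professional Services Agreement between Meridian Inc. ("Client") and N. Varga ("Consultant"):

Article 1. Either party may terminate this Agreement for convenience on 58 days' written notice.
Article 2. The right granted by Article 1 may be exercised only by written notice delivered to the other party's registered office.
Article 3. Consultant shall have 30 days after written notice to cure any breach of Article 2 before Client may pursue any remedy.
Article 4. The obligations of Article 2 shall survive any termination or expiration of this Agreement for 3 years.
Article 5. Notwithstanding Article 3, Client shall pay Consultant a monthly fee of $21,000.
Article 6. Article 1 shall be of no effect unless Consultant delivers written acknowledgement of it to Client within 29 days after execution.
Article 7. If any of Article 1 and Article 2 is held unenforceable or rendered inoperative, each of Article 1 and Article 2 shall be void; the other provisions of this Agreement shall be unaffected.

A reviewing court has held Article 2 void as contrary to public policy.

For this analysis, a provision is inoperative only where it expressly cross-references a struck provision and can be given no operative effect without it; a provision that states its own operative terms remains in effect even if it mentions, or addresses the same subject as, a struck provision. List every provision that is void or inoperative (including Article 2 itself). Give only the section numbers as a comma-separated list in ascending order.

1, 2, 3, 4, 6

Article 2 is struck. Article 3 operates only by reference to Article 2, so it falls with Article 2. Article 4 merely fixes the survival period for Article 2; with Article 2 gone it has nothing to operate on and falls away. Although Article 5 refers to Article 3, its operative terms do not depend on Article 3, so it remains in effect. Article 7 declares Article 1 and Article 2 mutually dependent; since one of them has fallen, all of them are of no effect. That brings down Article 1 as well. Article 6 in turn depends solely on a provision now struck and likewise falls. The remainder continues in force under Article 7. That leaves Article 5 and Article 7 in effect.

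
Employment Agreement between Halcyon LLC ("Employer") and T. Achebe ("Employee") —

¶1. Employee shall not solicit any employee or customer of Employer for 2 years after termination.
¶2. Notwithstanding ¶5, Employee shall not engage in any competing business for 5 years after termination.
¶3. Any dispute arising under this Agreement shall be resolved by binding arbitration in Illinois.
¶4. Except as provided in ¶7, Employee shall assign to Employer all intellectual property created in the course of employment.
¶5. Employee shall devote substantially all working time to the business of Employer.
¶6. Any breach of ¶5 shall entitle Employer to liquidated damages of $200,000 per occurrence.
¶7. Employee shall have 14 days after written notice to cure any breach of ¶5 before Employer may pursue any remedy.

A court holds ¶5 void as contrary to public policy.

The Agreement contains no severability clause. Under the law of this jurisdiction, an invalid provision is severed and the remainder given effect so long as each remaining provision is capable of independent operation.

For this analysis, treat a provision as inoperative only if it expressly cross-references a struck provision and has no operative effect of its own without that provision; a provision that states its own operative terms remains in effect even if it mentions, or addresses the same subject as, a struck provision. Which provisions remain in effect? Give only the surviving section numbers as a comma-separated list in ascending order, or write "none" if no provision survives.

¶5 is struck. ¶6 does nothing except set the liquidated-damages amount by reference to ¶5; with ¶5 gone it has no independent effect and is inoperative. ¶7 merely fixes the cure period for breach of ¶5; with ¶5 gone it has nothing to operate on and falls away. Although ¶4 refers to ¶7, its operative terms do not depend on ¶7, so it remains in effect. Although ¶2 refers to ¶5, its operative terms do not depend on ¶5, so it remains in effect. Under the stated default rule, only provisions that cannot operate independently fall away; the rest are enforced. The provisions still in force are ¶1, ¶2, ¶3, and ¶4.

1, 2, 3, 4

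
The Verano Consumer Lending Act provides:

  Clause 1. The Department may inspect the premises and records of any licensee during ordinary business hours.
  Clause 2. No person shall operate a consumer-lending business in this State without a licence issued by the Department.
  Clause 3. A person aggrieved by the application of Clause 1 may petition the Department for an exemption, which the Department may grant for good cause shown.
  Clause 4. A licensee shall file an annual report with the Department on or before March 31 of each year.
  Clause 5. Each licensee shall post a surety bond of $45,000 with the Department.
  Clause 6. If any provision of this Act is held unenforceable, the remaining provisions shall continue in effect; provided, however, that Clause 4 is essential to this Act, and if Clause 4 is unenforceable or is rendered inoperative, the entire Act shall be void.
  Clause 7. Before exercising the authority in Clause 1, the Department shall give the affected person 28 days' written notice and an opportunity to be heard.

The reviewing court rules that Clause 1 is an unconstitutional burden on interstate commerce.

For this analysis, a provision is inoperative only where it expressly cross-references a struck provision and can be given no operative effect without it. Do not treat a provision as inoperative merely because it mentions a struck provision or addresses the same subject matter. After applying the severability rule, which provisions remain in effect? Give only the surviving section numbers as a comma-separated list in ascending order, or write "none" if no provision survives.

2, 4, 5, 6

Clause 1 is struck. Clause 3 has no operative effect of its own apart from Clause 1 and is therefore inoperative. The only function of Clause 7 is the notice-and-hearing requirement for Clause 1, so it cannot stand once Clause 1 is removed. Clause 6 makes Clause 4 an essential term, but Clause 4 is unaffected, so the severability proviso in Clause 6 preserves the remaining provisions. Clause 2, Clause 4, Clause 5, and Clause 6 remain in effect.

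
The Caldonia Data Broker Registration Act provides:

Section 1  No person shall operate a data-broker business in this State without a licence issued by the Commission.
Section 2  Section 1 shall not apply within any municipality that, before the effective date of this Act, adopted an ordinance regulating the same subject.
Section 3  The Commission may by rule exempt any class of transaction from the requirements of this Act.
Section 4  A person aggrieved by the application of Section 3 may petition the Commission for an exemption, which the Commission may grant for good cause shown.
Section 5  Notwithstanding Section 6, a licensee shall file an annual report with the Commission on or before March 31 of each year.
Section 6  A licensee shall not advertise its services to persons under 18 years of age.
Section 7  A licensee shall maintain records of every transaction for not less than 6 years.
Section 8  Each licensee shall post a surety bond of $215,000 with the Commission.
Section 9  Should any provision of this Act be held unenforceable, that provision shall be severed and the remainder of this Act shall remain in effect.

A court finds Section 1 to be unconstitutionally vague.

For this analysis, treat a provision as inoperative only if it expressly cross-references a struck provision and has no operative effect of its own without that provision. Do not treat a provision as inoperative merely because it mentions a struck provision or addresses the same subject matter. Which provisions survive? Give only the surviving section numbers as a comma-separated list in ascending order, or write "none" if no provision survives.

3, 4, 5, 6, 7, 8, 9

Section 1 is struck. Section 2 has no operative effect of its own apart from Section 1 and is therefore inoperative. Section 9 is a severability clause and preserves every provision that can still be given independent effect. The provisions still in force are Section 3, Section 4, Section 5, Section 6, Section 7, Section 8, and Section 9.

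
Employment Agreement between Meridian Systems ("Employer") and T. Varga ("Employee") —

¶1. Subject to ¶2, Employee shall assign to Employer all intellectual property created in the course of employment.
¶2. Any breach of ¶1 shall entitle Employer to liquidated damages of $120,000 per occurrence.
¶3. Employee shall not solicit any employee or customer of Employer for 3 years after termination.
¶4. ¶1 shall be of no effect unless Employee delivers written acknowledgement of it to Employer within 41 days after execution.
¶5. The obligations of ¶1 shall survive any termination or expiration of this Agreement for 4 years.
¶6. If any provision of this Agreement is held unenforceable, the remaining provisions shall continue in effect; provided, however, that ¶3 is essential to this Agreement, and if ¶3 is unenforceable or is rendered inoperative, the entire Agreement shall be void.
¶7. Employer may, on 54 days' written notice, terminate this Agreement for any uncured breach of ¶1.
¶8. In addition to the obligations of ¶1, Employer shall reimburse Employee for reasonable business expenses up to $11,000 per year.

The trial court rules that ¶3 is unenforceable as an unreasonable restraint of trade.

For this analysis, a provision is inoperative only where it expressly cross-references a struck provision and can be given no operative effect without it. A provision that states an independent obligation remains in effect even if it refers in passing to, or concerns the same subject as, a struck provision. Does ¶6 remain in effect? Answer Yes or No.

No

¶3 is struck. Nothing else in the Agreement is defined by reference to ¶3. ¶6 makes ¶3 an essential term, and ¶3 is the provision held invalid; under ¶6, the entire Agreement is therefore void. No provision of the Agreement survives. ¶6 is among the inoperative provisions, so the answer is no.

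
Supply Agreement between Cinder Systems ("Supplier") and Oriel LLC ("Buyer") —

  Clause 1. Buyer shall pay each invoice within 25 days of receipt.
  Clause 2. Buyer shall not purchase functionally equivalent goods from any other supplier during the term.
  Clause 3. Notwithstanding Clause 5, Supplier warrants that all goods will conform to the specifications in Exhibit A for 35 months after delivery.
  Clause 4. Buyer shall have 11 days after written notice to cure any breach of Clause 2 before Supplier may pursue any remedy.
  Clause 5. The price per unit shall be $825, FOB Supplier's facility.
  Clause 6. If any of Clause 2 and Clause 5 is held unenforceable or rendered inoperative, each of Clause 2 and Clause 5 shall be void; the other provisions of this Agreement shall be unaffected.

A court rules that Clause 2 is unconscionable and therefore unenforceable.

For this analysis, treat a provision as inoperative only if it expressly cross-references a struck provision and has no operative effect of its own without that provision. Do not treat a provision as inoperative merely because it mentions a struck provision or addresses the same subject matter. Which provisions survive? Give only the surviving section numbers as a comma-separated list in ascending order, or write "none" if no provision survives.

1, 3, 6

Clause 2 is struck. Clause 4 merely fixes the cure period for breach of Clause 2; with Clause 2 gone it has nothing to operate on and falls away. Clause 3 mentions Clause 5 but its own obligation stands independently of Clause 5, so Clause 3 is not affected. Clause 6 declares Clause 2 and Clause 5 mutually dependent; since one of them has fallen, all of them are of no effect. That brings down Clause 5 as well. The remainder continues in force under Clause 6. The provisions still in force are Clause 1, Clause 3, and Clause 6.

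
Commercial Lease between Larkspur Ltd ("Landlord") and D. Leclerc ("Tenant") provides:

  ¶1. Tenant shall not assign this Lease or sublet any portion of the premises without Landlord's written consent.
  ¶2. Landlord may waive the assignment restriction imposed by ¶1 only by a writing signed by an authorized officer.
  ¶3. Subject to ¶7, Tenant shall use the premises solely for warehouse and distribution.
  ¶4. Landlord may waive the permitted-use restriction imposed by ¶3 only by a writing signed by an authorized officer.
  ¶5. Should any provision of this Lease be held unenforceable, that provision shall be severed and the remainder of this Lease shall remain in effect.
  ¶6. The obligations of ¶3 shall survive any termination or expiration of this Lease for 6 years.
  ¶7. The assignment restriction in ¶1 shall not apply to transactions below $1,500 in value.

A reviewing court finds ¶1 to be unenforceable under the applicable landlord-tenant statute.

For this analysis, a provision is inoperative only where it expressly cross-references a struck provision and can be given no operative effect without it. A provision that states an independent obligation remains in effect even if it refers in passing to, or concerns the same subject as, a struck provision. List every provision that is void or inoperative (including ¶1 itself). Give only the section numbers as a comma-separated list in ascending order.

1, 2, 7

¶1 is struck. ¶2 merely fixes the waiver condition for ¶1; with ¶1 gone it has nothing to operate on and falls away. ¶7 does nothing except set the carve-out from the assignment restriction by reference to ¶1; with ¶1 gone it has no independent effect and is inoperative. Although ¶3 refers to ¶7, its operative terms do not depend on ¶7, so it remains in effect. Under the severability clause in ¶5, the remaining provisions continue in force. That leaves ¶3, ¶4, ¶5, and ¶6 in effect.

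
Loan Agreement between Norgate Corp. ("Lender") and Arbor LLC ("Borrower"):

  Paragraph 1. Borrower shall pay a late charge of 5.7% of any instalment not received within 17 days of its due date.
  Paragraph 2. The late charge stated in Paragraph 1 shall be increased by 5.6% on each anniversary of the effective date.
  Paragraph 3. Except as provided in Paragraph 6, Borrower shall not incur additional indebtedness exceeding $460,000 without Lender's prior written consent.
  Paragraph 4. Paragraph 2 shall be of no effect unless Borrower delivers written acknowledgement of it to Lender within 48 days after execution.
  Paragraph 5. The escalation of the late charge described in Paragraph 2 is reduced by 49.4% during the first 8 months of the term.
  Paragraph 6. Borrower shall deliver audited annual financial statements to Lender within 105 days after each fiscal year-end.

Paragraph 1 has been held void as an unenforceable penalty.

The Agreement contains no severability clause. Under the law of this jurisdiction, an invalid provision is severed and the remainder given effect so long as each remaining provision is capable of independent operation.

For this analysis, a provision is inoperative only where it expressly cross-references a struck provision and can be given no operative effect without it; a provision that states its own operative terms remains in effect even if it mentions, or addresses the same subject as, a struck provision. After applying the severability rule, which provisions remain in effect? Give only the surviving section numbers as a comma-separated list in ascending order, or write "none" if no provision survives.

Paragraph 1 is struck. Paragraph 2 operates only by reference to Paragraph 1, so it falls with Paragraph 1. The only function of Paragraph 4 is the acknowledgement condition for Paragraph 2, so it cannot stand once Paragraph 2 is removed. Paragraph 5 operates only by reference to Paragraph 2, so it falls with Paragraph 2. With no severability clause, the stated default rule severs what cannot stand and enforces each remaining provision that can operate on its own. Paragraph 3 and Paragraph 6 remain in effect.

3, 6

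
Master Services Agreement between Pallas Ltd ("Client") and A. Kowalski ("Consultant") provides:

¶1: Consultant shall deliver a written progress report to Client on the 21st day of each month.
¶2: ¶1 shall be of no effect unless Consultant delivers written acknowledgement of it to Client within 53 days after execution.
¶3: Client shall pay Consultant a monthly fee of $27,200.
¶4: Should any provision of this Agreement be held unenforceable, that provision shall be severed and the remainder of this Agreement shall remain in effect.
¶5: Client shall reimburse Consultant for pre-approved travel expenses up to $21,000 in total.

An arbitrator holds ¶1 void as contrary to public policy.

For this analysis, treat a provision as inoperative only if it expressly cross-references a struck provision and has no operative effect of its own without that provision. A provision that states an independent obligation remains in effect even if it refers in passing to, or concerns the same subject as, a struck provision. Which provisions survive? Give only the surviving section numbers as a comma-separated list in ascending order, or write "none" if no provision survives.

¶1 is struck. ¶2 merely fixes the acknowledgement condition for ¶1; with ¶1 gone it has nothing to operate on and falls away. ¶4 is a severability clause and preserves every provision that can still be given independent effect. ¶3, ¶4, and ¶5 remain in effect.

3, 4, 5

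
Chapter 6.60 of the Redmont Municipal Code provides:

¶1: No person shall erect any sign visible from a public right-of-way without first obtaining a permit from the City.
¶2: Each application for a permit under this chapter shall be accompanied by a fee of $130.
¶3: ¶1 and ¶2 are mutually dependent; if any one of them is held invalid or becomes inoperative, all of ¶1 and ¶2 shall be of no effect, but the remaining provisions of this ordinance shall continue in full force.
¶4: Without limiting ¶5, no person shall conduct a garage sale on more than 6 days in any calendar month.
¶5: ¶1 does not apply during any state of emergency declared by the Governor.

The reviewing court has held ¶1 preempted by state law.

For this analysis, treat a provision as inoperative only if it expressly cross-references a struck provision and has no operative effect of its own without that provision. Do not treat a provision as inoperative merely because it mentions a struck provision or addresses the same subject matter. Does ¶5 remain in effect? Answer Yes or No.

¶1 is struck. ¶5 has no operative effect of its own apart from ¶1 and is therefore inoperative. Although ¶4 refers to ¶5, its operative terms do not depend on ¶5, so it remains in effect. ¶3 declares ¶1 and ¶2 mutually dependent; since one of them has fallen, all of them are of no effect. That brings down ¶2 as well. The remainder continues in force under ¶3. That leaves ¶3 and ¶4 in effect. ¶5 is among the inoperative provisions, so the answer is no.

No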